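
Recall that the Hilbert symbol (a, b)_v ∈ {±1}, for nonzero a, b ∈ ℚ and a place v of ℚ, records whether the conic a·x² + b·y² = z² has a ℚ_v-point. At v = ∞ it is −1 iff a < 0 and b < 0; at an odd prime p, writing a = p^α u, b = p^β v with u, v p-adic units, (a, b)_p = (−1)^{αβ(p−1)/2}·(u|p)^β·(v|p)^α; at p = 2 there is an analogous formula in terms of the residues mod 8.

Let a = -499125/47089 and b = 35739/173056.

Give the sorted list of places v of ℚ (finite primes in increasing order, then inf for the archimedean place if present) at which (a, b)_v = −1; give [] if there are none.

[2, 3]

(a, b) ≡ (-165, 11) mod (ℚ^×)²; places V = {2, 3, 5, 7, 11, 13, 19, 31, ∞}.
(a,b)_31: α=-2, u≡21; β=0, v≡13 (mod 31); (21|31)=-1, (13|31)=-1; sign (−1)^0·-1^0·-1^-2 = +1.
(a,b)_11: α=3, u≡6; β=1, v≡1 (mod 11); (6|11)=-1, (1|11)=+1; sign (−1)^1·-1^1·+1^3 = +1.
(a,b)_13: α=0, u≡12; β=-2, v≡8 (mod 13); (12|13)=+1, (8|13)=-1; sign (−1)^0·+1^-2·-1^0 = +1.
(a,b)_5: α=3, u≡3; β=0, v≡4 (mod 5); (3|5)=-1, (4|5)=+1; sign (−1)^0·-1^0·+1^3 = +1.
(a,b)_7: α=-2, u≡5; β=0, v≡2 (mod 7); (5|7)=-1, (2|7)=+1; sign (−1)^0·-1^0·+1^-2 = +1.
(a,b)_3: α=1, u≡2; β=2, v≡2 (mod 3); (2|3)=-1, (2|3)=-1; sign (−1)^0·-1^2·-1^1 = -1.
(a,b)_∞: sgn(-165)=−, sgn(11)=+, so +1.
(a,b)_19: α=0, u≡17; β=2, v≡1 (mod 19); (17|19)=+1, (1|19)=+1; sign (−1)^0·+1^2·+1^0 = +1.
(a,b)_2: α=0, β=-10; u≡3, v≡3 (mod 8); ε(u)ε(v)=1·1, αω(v)=0·1, βω(u)=-10·1; sum ≡ 1  ⇒  -1.
(-165, 11 / ℚ) ramifies at {2, 3}: a division algebra.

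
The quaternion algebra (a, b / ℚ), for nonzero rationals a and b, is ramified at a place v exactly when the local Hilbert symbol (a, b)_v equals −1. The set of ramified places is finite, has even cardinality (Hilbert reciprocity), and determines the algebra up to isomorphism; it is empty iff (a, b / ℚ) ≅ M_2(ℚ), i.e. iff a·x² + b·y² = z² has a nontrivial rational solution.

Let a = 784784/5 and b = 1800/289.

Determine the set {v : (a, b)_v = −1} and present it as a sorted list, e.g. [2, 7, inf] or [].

(a, b) ≡ (5005, 2) mod (ℚ^×)²; places V = {2, 3, 5, 7, 11, 13, 17, ∞}.
(a,b)_3: α=0, u≡1; β=2, v≡2 (mod 3); (1|3)=+1, (2|3)=-1; sign (−1)^0·+1^2·-1^0 = +1.
(a,b)_5: α=-1, u≡4; β=2, v≡3 (mod 5); (4|5)=+1, (3|5)=-1; sign (−1)^0·+1^2·-1^-1 = -1.
(a,b)_13: α=1, u≡7; β=0, v≡2 (mod 13); (7|13)=-1, (2|13)=-1; sign (−1)^0·-1^0·-1^1 = -1.
(a,b)_11: α=1, u≡4; β=0, v≡6 (mod 11); (4|11)=+1, (6|11)=-1; sign (−1)^0·+1^0·-1^1 = -1.
(a,b)_∞: sgn(5005)=+, sgn(2)=+, so +1.
(a,b)_2: α=4, β=3; u≡5, v≡1 (mod 8); ε(u)ε(v)=0·0, αω(v)=4·0, βω(u)=3·1; sum ≡ 1  ⇒  -1.
(a,b)_17: α=0, u≡6; β=-2, v≡15 (mod 17); (6|17)=-1, (15|17)=+1; sign (−1)^0·-1^-2·+1^0 = +1.
(a,b)_7: α=3, u≡4; β=0, v≡4 (mod 7); (4|7)=+1, (4|7)=+1; sign (−1)^0·+1^0·+1^3 = +1.
(5005, 2 / ℚ) ramifies at {2, 5, 11, 13}: a division algebra.

[2, 5, 11, 13]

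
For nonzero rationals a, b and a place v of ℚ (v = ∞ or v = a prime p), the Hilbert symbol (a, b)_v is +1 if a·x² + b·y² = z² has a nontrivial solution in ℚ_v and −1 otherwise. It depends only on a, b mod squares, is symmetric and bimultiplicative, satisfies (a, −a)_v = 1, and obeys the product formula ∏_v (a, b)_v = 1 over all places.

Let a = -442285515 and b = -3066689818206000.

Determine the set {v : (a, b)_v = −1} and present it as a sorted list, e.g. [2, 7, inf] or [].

[7, 19, 23, inf]

Mod squares: a ≡ -111435, b ≡ -35. Check v ∈ {∞, 2, 3, 5, 7, 17, 19, 23}.
v=23: a=23^1·(≡12), b=23^2·(≡22) mod 23; (12|23)=+1, (22|23)=-1; (−1)^{1·2·11}·(+1)^2·(-1)^1 = -1.
v=19: a=19^1·(≡7), b=19^2·(≡15) mod 19; (7|19)=+1, (15|19)=-1; (−1)^{1·2·9}·(+1)^2·(-1)^1 = -1.
v=3: a=3^5·(≡1), b=3^4·(≡1) mod 3; (1|3)=+1, (1|3)=+1; (−1)^{5·4·1}·(+1)^4·(+1)^5 = +1.
v=17: a=17^1·(≡5), b=17^2·(≡2) mod 17; (5|17)=-1, (2|17)=+1; (−1)^{1·2·8}·(-1)^2·(+1)^1 = +1.
v=7: a=7^2·(≡6), b=7^3·(≡4) mod 7; (6|7)=-1, (4|7)=+1; (−1)^{2·3·3}·(-1)^3·(+1)^2 = -1.
v=∞: -111435 < 0 and -35 < 0  ⇒  (a,b)_∞ = -1.
v=2: v_2(a)=0, v_2(b)=4; units ≡ 5, 5 (mod 8); ε·ε+αω+βω = 0·0+0·1+4·1 ≡ 0  ⇒  (a,b)_2 = +1.
v=5: a=5^1·(≡2), b=5^3·(≡2) mod 5; (2|5)=-1, (2|5)=-1; (−1)^{1·3·2}·(-1)^3·(-1)^1 = +1.
Ram(-111435, -35) = {7, 19, 23, ∞}; no ℚ_7-point on the conic.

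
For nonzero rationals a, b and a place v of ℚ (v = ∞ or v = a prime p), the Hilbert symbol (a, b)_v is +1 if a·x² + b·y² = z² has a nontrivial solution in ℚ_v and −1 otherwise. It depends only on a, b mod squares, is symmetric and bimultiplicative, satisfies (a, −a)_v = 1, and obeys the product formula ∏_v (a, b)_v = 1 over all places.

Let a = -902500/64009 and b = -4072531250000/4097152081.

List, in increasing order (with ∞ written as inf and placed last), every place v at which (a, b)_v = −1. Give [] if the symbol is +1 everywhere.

[2, inf]

Mod squares: a ≡ -1, b ≡ -5. Check v ∈ {∞, 2, 5, 11, 19, 23}.
v=2: v_2(a)=2, v_2(b)=4; units ≡ 7, 3 (mod 8); ε·ε+αω+βω = 1·1+2·1+4·0 ≡ 1  ⇒  (a,b)_2 = -1.
v=23: a=23^-2·(≡11), b=23^-4·(≡16) mod 23; (11|23)=-1, (16|23)=+1; (−1)^{-2·-4·11}·(-1)^-4·(+1)^-2 = +1.
v=5: a=5^4·(≡4), b=5^9·(≡4) mod 5; (4|5)=+1, (4|5)=+1; (−1)^{4·9·2}·(+1)^9·(+1)^4 = +1.
v=∞: -1 < 0 and -5 < 0  ⇒  (a,b)_∞ = -1.
v=19: a=19^2·(≡15), b=19^4·(≡15) mod 19; (15|19)=-1, (15|19)=-1; (−1)^{2·4·9}·(-1)^4·(-1)^2 = +1.
v=11: a=11^-2·(≡6), b=11^-4·(≡7) mod 11; (6|11)=-1, (7|11)=-1; (−1)^{-2·-4·5}·(-1)^-4·(-1)^-2 = +1.
|Ram(-1, -5)| = 2, even; anisotropic at {2, ∞}.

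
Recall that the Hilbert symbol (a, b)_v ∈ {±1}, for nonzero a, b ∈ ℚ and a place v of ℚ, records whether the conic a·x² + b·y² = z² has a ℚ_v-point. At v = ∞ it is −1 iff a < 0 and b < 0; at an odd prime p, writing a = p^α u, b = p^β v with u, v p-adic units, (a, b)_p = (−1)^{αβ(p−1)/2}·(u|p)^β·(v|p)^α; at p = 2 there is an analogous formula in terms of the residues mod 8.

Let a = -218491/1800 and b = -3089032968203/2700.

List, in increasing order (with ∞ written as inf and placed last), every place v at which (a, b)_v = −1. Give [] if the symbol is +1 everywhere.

(a, b) ≡ (-182, -466089) mod (ℚ^×)²; places V = {2, 3, 5, 7, 13, 17, 19, 37, ∞}.
(a,b)_37: α=0, u≡9; β=1, v≡23 (mod 37); (9|37)=+1, (23|37)=-1; sign (−1)^0·+1^1·-1^0 = +1.
(a,b)_7: α=5, u≡1; β=6, v≡6 (mod 7); (1|7)=+1, (6|7)=-1; sign (−1)^0·+1^6·-1^5 = -1.
(a,b)_13: α=1, u≡9; β=3, v≡12 (mod 13); (9|13)=+1, (12|13)=+1; sign (−1)^0·+1^3·+1^1 = +1.
(a,b)_5: α=-2, u≡2; β=-2, v≡4 (mod 5); (2|5)=-1, (4|5)=+1; sign (−1)^0·-1^-2·+1^-2 = +1.
(a,b)_∞: sgn(-182)=−, sgn(-466089)=−, so -1.
(a,b)_2: α=-3, β=-2; u≡5, v≡7 (mod 8); ε(u)ε(v)=0·1, αω(v)=-3·0, βω(u)=-2·1; sum ≡ 0  ⇒  +1.
(a,b)_17: α=0, u≡12; β=1, v≡4 (mod 17); (12|17)=-1, (4|17)=+1; sign (−1)^0·-1^1·+1^0 = -1.
(a,b)_19: α=0, u≡2; β=1, v≡7 (mod 19); (2|19)=-1, (7|19)=+1; sign (−1)^0·-1^1·+1^0 = -1.
(a,b)_3: α=-2, u≡1; β=-3, v≡1 (mod 3); (1|3)=+1, (1|3)=+1; sign (−1)^0·+1^-3·+1^-2 = +1.
|Ram(-182, -466089)| = 4, even; anisotropic at {7, 17, 19, ∞}.

[7, 17, 19, inf]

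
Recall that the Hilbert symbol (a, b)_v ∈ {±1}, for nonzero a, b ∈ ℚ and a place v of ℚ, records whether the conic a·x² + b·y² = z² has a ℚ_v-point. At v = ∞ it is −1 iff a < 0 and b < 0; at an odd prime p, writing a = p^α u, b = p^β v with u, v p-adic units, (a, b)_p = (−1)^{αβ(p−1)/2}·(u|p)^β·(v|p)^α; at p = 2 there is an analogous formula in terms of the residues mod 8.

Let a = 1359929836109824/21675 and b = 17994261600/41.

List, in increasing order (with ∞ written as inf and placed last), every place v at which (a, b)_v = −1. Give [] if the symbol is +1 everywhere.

Mod squares: a ≡ 903, b ≡ 567686. Check v ∈ {∞, 2, 3, 5, 7, 17, 19, 23, 41, 43}.
v=19: a=19^4·(≡3), b=19^2·(≡4) mod 19; (3|19)=-1, (4|19)=+1; (−1)^{4·2·9}·(-1)^2·(+1)^4 = +1.
v=5: a=5^-2·(≡2), b=5^2·(≡4) mod 5; (2|5)=-1, (4|5)=+1; (−1)^{-2·2·2}·(-1)^2·(+1)^-2 = +1.
v=43: a=43^1·(≡6), b=43^1·(≡35) mod 43; (6|43)=+1, (35|43)=+1; (−1)^{1·1·21}·(+1)^1·(+1)^1 = -1.
v=2: v_2(a)=16, v_2(b)=5; units ≡ 7, 3 (mod 8); ε·ε+αω+βω = 1·1+16·1+5·0 ≡ 1  ⇒  (a,b)_2 = -1.
v=23: a=23^2·(≡6), b=23^1·(≡12) mod 23; (6|23)=+1, (12|23)=+1; (−1)^{2·1·11}·(+1)^1·(+1)^2 = +1.
v=∞: 903 > 0 and 567686 > 0  ⇒  (a,b)_∞ = +1.
v=17: a=17^-2·(≡16), b=17^0·(≡6) mod 17; (16|17)=+1, (6|17)=-1; (−1)^{-2·0·8}·(+1)^0·(-1)^-2 = +1.
v=41: a=41^0·(≡16), b=41^-1·(≡11) mod 41; (16|41)=+1, (11|41)=-1; (−1)^{0·-1·20}·(+1)^-1·(-1)^0 = +1.
v=3: a=3^-1·(≡1), b=3^2·(≡2) mod 3; (1|3)=+1, (2|3)=-1; (−1)^{-1·2·1}·(+1)^2·(-1)^-1 = -1.
v=7: a=7^1·(≡3), b=7^1·(≡3) mod 7; (3|7)=-1, (3|7)=-1; (−1)^{1·1·3}·(-1)^1·(-1)^1 = -1.
Ram(903, 567686) = {2, 3, 7, 43}; no ℚ_2-point on the conic.

[2, 3, 7, 43]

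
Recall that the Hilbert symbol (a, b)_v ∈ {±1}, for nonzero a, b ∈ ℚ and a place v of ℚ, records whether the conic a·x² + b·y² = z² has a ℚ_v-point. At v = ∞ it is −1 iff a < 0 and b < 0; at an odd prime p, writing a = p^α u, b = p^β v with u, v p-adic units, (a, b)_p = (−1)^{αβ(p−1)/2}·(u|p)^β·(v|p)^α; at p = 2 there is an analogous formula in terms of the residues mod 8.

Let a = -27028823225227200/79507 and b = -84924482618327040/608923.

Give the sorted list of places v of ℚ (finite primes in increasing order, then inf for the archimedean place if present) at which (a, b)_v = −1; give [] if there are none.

[2, 41, 47, inf]

Mod squares: a ≡ -57091229, b ≡ -6962345. Check v ∈ {∞, 2, 3, 5, 7, 13, 17, 23, 29, 41, 43, 47, 53}.
v=53: a=53^1·(≡26), b=53^1·(≡45) mod 53; (26|53)=-1, (45|53)=-1; (−1)^{1·1·26}·(-1)^1·(-1)^1 = +1.
v=13: a=13^1·(≡10), b=13^1·(≡1) mod 13; (10|13)=+1, (1|13)=+1; (−1)^{1·1·6}·(+1)^1·(+1)^1 = +1.
v=3: a=3^2·(≡1), b=3^2·(≡1) mod 3; (1|3)=+1, (1|3)=+1; (−1)^{2·2·1}·(+1)^2·(+1)^2 = +1.
v=29: a=29^2·(≡19), b=29^0·(≡13) mod 29; (19|29)=-1, (13|29)=+1; (−1)^{2·0·14}·(-1)^0·(+1)^2 = +1.
v=∞: -57091229 < 0 and -6962345 < 0  ⇒  (a,b)_∞ = -1.
v=7: a=7^0·(≡1), b=7^-2·(≡2) mod 7; (1|7)=+1, (2|7)=+1; (−1)^{0·-2·3}·(+1)^-2·(+1)^0 = +1.
v=5: a=5^2·(≡1), b=5^1·(≡4) mod 5; (1|5)=+1, (4|5)=+1; (−1)^{2·1·2}·(+1)^1·(+1)^2 = +1.
v=2: v_2(a)=6, v_2(b)=16; units ≡ 3, 7 (mod 8); ε·ε+αω+βω = 1·1+6·0+16·1 ≡ 1  ⇒  (a,b)_2 = -1.
v=43: a=43^-3·(≡30), b=43^-1·(≡4) mod 43; (30|43)=-1, (4|43)=+1; (−1)^{-3·-1·21}·(-1)^-1·(+1)^-3 = +1.
v=23: a=23^0·(≡19), b=23^2·(≡9) mod 23; (19|23)=-1, (9|23)=+1; (−1)^{0·2·11}·(-1)^2·(+1)^0 = +1.
v=47: a=47^1·(≡28), b=47^1·(≡12) mod 47; (28|47)=+1, (12|47)=+1; (−1)^{1·1·23}·(+1)^1·(+1)^1 = -1.
v=41: a=41^3·(≡27), b=41^2·(≡19) mod 41; (27|41)=-1, (19|41)=-1; (−1)^{3·2·20}·(-1)^2·(-1)^3 = -1.
v=17: a=17^0·(≡10), b=17^-2·(≡3) mod 17; (10|17)=-1, (3|17)=-1; (−1)^{0·-2·8}·(-1)^-2·(-1)^0 = +1.
Ram(-57091229, -6962345) = {2, 41, 47, ∞}; no ℚ_2-point on the conic.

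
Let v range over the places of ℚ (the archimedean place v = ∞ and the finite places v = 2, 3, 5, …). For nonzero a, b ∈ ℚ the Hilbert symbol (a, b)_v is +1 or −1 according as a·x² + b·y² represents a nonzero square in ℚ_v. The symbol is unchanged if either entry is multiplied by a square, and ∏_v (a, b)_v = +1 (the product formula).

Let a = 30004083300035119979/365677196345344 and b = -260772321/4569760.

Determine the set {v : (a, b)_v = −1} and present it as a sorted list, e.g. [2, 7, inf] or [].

(a, b) ≡ (11, -20010) mod (ℚ^×)²; places V = {2, 3, 5, 11, 13, 17, 19, 23, 29, ∞}.
(a,b)_2: α=-18, β=-5; u≡3, v≡3 (mod 8); ε(u)ε(v)=1·1, αω(v)=-18·1, βω(u)=-5·1; sum ≡ 0  ⇒  +1.
(a,b)_19: α=10, u≡1; β=4, v≡1 (mod 19); (1|19)=+1, (1|19)=+1; sign (−1)^0·+1^4·+1^10 = +1.
(a,b)_3: α=0, u≡2; β=1, v≡2 (mod 3); (2|3)=-1, (2|3)=-1; sign (−1)^0·-1^1·-1^0 = -1.
(a,b)_11: α=1, u≡4; β=0, v≡6 (mod 11); (4|11)=+1, (6|11)=-1; sign (−1)^0·+1^0·-1^1 = -1.
(a,b)_29: α=2, u≡27; β=1, v≡16 (mod 29); (27|29)=-1, (16|29)=+1; sign (−1)^0·-1^1·+1^2 = -1.
(a,b)_23: α=2, u≡15; β=1, v≡3 (mod 23); (15|23)=-1, (3|23)=+1; sign (−1)^0·-1^1·+1^2 = -1.
(a,b)_5: α=0, u≡1; β=-1, v≡2 (mod 5); (1|5)=+1, (2|5)=-1; sign (−1)^0·+1^-1·-1^0 = +1.
(a,b)_∞: sgn(11)=+, sgn(-20010)=−, so +1.
(a,b)_17: α=-2, u≡11; β=0, v≡9 (mod 17); (11|17)=-1, (9|17)=+1; sign (−1)^0·-1^0·+1^-2 = +1.
(a,b)_13: α=-6, u≡8; β=-4, v≡12 (mod 13); (8|13)=-1, (12|13)=+1; sign (−1)^0·-1^-4·+1^-6 = +1.
|Ram(11, -20010)| = 4, even; anisotropic at {3, 11, 23, 29}.

[3, 11, 23, 29]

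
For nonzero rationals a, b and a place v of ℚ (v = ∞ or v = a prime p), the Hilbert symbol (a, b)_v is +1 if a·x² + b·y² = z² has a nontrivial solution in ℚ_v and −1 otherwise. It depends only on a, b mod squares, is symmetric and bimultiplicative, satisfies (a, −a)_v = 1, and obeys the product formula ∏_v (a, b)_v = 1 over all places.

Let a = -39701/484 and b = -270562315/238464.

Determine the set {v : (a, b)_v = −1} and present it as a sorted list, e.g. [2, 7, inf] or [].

(a, b) ≡ (-29, -10810) mod (ℚ^×)²; places V = {2, 3, 5, 11, 23, 29, 37, 47, ∞}.
(a,b)_3: α=0, u≡1; β=-4, v≡2 (mod 3); (1|3)=+1, (2|3)=-1; sign (−1)^0·+1^-4·-1^0 = +1.
(a,b)_11: α=-2, u≡5; β=0, v≡9 (mod 11); (5|11)=+1, (9|11)=+1; sign (−1)^0·+1^0·+1^-2 = +1.
(a,b)_5: α=0, u≡1; β=1, v≡3 (mod 5); (1|5)=+1, (3|5)=-1; sign (−1)^0·+1^1·-1^0 = +1.
(a,b)_2: α=-2, β=-7; u≡3, v≡3 (mod 8); ε(u)ε(v)=1·1, αω(v)=-2·1, βω(u)=-7·1; sum ≡ 0  ⇒  +1.
(a,b)_37: α=2, u≡15; β=2, v≡18 (mod 37); (15|37)=-1, (18|37)=-1; sign (−1)^0·-1^2·-1^2 = +1.
(a,b)_∞: sgn(-29)=−, sgn(-10810)=−, so -1.
(a,b)_23: α=0, u≡20; β=-1, v≡18 (mod 23); (20|23)=-1, (18|23)=+1; sign (−1)^0·-1^-1·+1^0 = -1.
(a,b)_47: α=0, u≡1; β=1, v≡43 (mod 47); (1|47)=+1, (43|47)=-1; sign (−1)^0·+1^1·-1^0 = +1.
(a,b)_29: α=1, u≡20; β=2, v≡6 (mod 29); (20|29)=+1, (6|29)=+1; sign (−1)^0·+1^2·+1^1 = +1.
|Ram(-29, -10810)| = 2, even; anisotropic at {23, ∞}.

[23, inf]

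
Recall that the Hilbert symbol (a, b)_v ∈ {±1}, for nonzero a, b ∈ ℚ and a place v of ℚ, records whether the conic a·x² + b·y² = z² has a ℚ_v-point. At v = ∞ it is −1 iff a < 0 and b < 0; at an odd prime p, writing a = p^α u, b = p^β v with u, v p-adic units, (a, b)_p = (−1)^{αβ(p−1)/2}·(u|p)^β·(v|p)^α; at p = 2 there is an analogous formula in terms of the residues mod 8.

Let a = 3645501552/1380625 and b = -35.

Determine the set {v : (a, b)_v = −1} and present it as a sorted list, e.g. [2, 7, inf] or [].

(a, b) ≡ (287, -35) mod (ℚ^×)²; places V = {2, 3, 5, 7, 11, 41, 47, ∞}.
(a,b)_11: α=2, u≡9; β=0, v≡9 (mod 11); (9|11)=+1, (9|11)=+1; sign (−1)^0·+1^0·+1^2 = +1.
(a,b)_5: α=-4, u≡3; β=1, v≡3 (mod 5); (3|5)=-1, (3|5)=-1; sign (−1)^0·-1^1·-1^-4 = -1.
(a,b)_∞: sgn(287)=+, sgn(-35)=−, so +1.
(a,b)_41: α=1, u≡34; β=0, v≡6 (mod 41); (34|41)=-1, (6|41)=-1; sign (−1)^0·-1^0·-1^1 = -1.
(a,b)_3: α=8, u≡2; β=0, v≡1 (mod 3); (2|3)=-1, (1|3)=+1; sign (−1)^0·-1^0·+1^8 = +1.
(a,b)_2: α=4, β=0; u≡7, v≡5 (mod 8); ε(u)ε(v)=1·0, αω(v)=4·1, βω(u)=0·0; sum ≡ 0  ⇒  +1.
(a,b)_47: α=-2, u≡43; β=0, v≡12 (mod 47); (43|47)=-1, (12|47)=+1; sign (−1)^0·-1^0·+1^-2 = +1.
(a,b)_7: α=1, u≡6; β=1, v≡2 (mod 7); (6|7)=-1, (2|7)=+1; sign (−1)^1·-1^1·+1^1 = +1.
(287, -35 / ℚ) ramifies at {5, 41}: a division algebra.

[5, 41]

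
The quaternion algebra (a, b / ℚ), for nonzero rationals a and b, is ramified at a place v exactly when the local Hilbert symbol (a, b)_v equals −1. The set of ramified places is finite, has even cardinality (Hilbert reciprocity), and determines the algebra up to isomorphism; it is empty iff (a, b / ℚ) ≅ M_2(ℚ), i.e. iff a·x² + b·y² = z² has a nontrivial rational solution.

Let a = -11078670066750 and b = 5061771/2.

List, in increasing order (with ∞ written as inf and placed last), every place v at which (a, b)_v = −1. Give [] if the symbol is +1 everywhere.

[2, 5, 11, 19, 23, 29]

(a, b) ≡ (-6670, 124982) mod (ℚ^×)²; places V = {2, 3, 5, 11, 13, 19, 23, 29, ∞}.
(a,b)_19: α=2, u≡15; β=1, v≡5 (mod 19); (15|19)=-1, (5|19)=+1; sign (−1)^0·-1^1·+1^2 = -1.
(a,b)_29: α=1, u≡26; β=0, v≡12 (mod 29); (26|29)=-1, (12|29)=-1; sign (−1)^0·-1^0·-1^1 = -1.
(a,b)_23: α=1, u≡9; β=1, v≡18 (mod 23); (9|23)=+1, (18|23)=+1; sign (−1)^1·+1^1·+1^1 = -1.
(a,b)_3: α=2, u≡2; β=4, v≡2 (mod 3); (2|3)=-1, (2|3)=-1; sign (−1)^0·-1^4·-1^2 = +1.
(a,b)_2: α=1, β=-1; u≡1, v≡3 (mod 8); ε(u)ε(v)=0·1, αω(v)=1·1, βω(u)=-1·0; sum ≡ 1  ⇒  -1.
(a,b)_5: α=3, u≡1; β=0, v≡3 (mod 5); (1|5)=+1, (3|5)=-1; sign (−1)^0·+1^0·-1^3 = -1.
(a,b)_13: α=2, u≡9; β=1, v≡2 (mod 13); (9|13)=+1, (2|13)=-1; sign (−1)^0·+1^1·-1^2 = +1.
(a,b)_11: α=2, u≡6; β=1, v≡10 (mod 11); (6|11)=-1, (10|11)=-1; sign (−1)^0·-1^1·-1^2 = -1.
(a,b)_∞: sgn(-6670)=−, sgn(124982)=+, so +1.
|Ram(-6670, 124982)| = 6, even; anisotropic at {2, 5, 11, 19, 23, 29}.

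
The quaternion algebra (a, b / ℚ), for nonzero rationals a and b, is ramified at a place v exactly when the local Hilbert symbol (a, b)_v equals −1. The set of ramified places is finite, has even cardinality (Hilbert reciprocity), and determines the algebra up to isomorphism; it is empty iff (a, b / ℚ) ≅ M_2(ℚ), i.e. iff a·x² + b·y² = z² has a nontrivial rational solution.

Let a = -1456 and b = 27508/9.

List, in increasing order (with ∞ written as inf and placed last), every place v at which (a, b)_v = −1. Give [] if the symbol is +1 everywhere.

Mod squares: a ≡ -91, b ≡ 13. Check v ∈ {∞, 2, 3, 7, 13, 23}.
v=23: a=23^0·(≡16), b=23^2·(≡16) mod 23; (16|23)=+1, (16|23)=+1; (−1)^{0·2·11}·(+1)^2·(+1)^0 = +1.
v=7: a=7^1·(≡2), b=7^0·(≡6) mod 7; (2|7)=+1, (6|7)=-1; (−1)^{1·0·3}·(+1)^0·(-1)^1 = -1.
v=∞: -91 < 0 and 13 > 0  ⇒  (a,b)_∞ = +1.
v=3: a=3^0·(≡2), b=3^-2·(≡1) mod 3; (2|3)=-1, (1|3)=+1; (−1)^{0·-2·1}·(-1)^-2·(+1)^0 = +1.
v=13: a=13^1·(≡5), b=13^1·(≡4) mod 13; (5|13)=-1, (4|13)=+1; (−1)^{1·1·6}·(-1)^1·(+1)^1 = -1.
v=2: v_2(a)=4, v_2(b)=2; units ≡ 5, 5 (mod 8); ε·ε+αω+βω = 0·0+4·1+2·1 ≡ 0  ⇒  (a,b)_2 = +1.
Ram(-91, 13) = {7, 13}; no ℚ_7-point on the conic.

[7, 13]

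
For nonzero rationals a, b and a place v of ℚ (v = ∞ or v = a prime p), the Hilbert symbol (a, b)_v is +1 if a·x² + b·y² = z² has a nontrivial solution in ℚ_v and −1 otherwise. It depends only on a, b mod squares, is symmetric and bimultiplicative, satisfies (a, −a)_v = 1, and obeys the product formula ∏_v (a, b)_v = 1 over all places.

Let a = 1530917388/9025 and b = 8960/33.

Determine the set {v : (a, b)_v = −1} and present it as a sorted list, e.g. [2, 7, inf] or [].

[2, 5, 7, 13]

(a, b) ≡ (3003, 1155) mod (ℚ^×)²; places V = {2, 3, 5, 7, 11, 13, 17, 19, ∞}.
(a,b)_11: α=1, u≡4; β=-1, v≡2 (mod 11); (4|11)=+1, (2|11)=-1; sign (−1)^1·+1^-1·-1^1 = +1.
(a,b)_3: α=3, u≡2; β=-1, v≡1 (mod 3); (2|3)=-1, (1|3)=+1; sign (−1)^1·-1^-1·+1^3 = +1.
(a,b)_2: α=2, β=8; u≡3, v≡3 (mod 8); ε(u)ε(v)=1·1, αω(v)=2·1, βω(u)=8·1; sum ≡ 1  ⇒  -1.
(a,b)_13: α=1, u≡12; β=0, v≡6 (mod 13); (12|13)=+1, (6|13)=-1; sign (−1)^0·+1^0·-1^1 = -1.
(a,b)_17: α=2, u≡5; β=0, v≡16 (mod 17); (5|17)=-1, (16|17)=+1; sign (−1)^0·-1^0·+1^2 = +1.
(a,b)_∞: sgn(3003)=+, sgn(1155)=+, so +1.
(a,b)_7: α=3, u≡2; β=1, v≡4 (mod 7); (2|7)=+1, (4|7)=+1; sign (−1)^1·+1^1·+1^3 = -1.
(a,b)_19: α=-2, u≡17; β=0, v≡13 (mod 19); (17|19)=+1, (13|19)=-1; sign (−1)^0·+1^0·-1^-2 = +1.
(a,b)_5: α=-2, u≡3; β=1, v≡4 (mod 5); (3|5)=-1, (4|5)=+1; sign (−1)^0·-1^1·+1^-2 = -1.
(3003, 1155 / ℚ) ramifies at {2, 5, 7, 13}: a division algebra.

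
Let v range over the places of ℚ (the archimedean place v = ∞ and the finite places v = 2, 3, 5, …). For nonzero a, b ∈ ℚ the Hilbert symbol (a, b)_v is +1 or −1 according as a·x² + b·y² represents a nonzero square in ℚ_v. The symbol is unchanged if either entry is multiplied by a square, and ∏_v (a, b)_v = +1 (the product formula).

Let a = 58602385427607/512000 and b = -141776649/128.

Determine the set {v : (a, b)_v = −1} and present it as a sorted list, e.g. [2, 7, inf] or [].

[5, 7]

Mod squares: a ≡ 35, b ≡ -2. Check v ∈ {∞, 2, 3, 5, 7}.
v=7: a=7^5·(≡5), b=7^4·(≡5) mod 7; (5|7)=-1, (5|7)=-1; (−1)^{5·4·3}·(-1)^4·(-1)^5 = -1.
v=5: a=5^-3·(≡2), b=5^0·(≡2) mod 5; (2|5)=-1, (2|5)=-1; (−1)^{-3·0·2}·(-1)^0·(-1)^-3 = -1.
v=2: v_2(a)=-12, v_2(b)=-7; units ≡ 3, 7 (mod 8); ε·ε+αω+βω = 1·1+-12·0+-7·1 ≡ 0  ⇒  (a,b)_2 = +1.
v=∞: 35 > 0 and -2 < 0  ⇒  (a,b)_∞ = +1.
v=3: a=3^20·(≡2), b=3^10·(≡1) mod 3; (2|3)=-1, (1|3)=+1; (−1)^{20·10·1}·(-1)^10·(+1)^20 = +1.
|Ram(35, -2)| = 2, even; anisotropic at {5, 7}.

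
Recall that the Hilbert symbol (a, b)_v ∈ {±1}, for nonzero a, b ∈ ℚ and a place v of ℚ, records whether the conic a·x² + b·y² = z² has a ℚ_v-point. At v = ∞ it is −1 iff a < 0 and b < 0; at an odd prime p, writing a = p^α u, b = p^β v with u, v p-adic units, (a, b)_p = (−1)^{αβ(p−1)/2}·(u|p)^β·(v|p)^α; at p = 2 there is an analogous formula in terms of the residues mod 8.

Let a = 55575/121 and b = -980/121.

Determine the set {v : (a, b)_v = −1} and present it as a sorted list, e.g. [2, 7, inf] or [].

Mod squares: a ≡ 247, b ≡ -5. Check v ∈ {∞, 2, 3, 5, 7, 11, 13, 19}.
v=19: a=19^1·(≡8), b=19^0·(≡12) mod 19; (8|19)=-1, (12|19)=-1; (−1)^{1·0·9}·(-1)^0·(-1)^1 = -1.
v=2: v_2(a)=0, v_2(b)=2; units ≡ 7, 3 (mod 8); ε·ε+αω+βω = 1·1+0·1+2·0 ≡ 1  ⇒  (a,b)_2 = -1.
v=3: a=3^2·(≡1), b=3^0·(≡1) mod 3; (1|3)=+1, (1|3)=+1; (−1)^{2·0·1}·(+1)^0·(+1)^2 = +1.
v=13: a=13^1·(≡6), b=13^0·(≡2) mod 13; (6|13)=-1, (2|13)=-1; (−1)^{1·0·6}·(-1)^0·(-1)^1 = -1.
v=5: a=5^2·(≡3), b=5^1·(≡4) mod 5; (3|5)=-1, (4|5)=+1; (−1)^{2·1·2}·(-1)^1·(+1)^2 = -1.
v=∞: 247 > 0 and -5 < 0  ⇒  (a,b)_∞ = +1.
v=7: a=7^0·(≡1), b=7^2·(≡4) mod 7; (1|7)=+1, (4|7)=+1; (−1)^{0·2·3}·(+1)^2·(+1)^0 = +1.
v=11: a=11^-2·(≡3), b=11^-2·(≡10) mod 11; (3|11)=+1, (10|11)=-1; (−1)^{-2·-2·5}·(+1)^-2·(-1)^-2 = +1.
Ram(247, -5) = {2, 5, 13, 19}; no ℚ_2-point on the conic.

[2, 5, 13, 19]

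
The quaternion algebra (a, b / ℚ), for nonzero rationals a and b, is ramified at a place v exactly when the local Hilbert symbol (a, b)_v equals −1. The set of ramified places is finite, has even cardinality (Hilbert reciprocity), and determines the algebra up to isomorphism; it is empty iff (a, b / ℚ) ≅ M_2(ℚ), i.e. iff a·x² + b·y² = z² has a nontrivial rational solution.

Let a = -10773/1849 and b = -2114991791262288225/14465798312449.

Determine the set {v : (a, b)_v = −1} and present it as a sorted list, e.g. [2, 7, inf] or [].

Mod squares: a ≡ -133, b ≡ -1. Check v ∈ {∞, 2, 3, 5, 7, 11, 17, 19, 29, 43}.
v=7: a=7^1·(≡1), b=7^6·(≡5) mod 7; (1|7)=+1, (5|7)=-1; (−1)^{1·6·3}·(+1)^6·(-1)^1 = -1.
v=43: a=43^-2·(≡20), b=43^-4·(≡29) mod 43; (20|43)=-1, (29|43)=-1; (−1)^{-2·-4·21}·(-1)^-4·(-1)^-2 = +1.
v=11: a=11^0·(≡7), b=11^-4·(≡7) mod 11; (7|11)=-1, (7|11)=-1; (−1)^{0·-4·5}·(-1)^-4·(-1)^0 = +1.
v=29: a=29^0·(≡2), b=29^2·(≡7) mod 29; (2|29)=-1, (7|29)=+1; (−1)^{0·2·14}·(-1)^2·(+1)^0 = +1.
v=17: a=17^0·(≡3), b=17^-2·(≡8) mod 17; (3|17)=-1, (8|17)=+1; (−1)^{0·-2·8}·(-1)^-2·(+1)^0 = +1.
v=2: v_2(a)=0, v_2(b)=0; units ≡ 3, 7 (mod 8); ε·ε+αω+βω = 1·1+0·0+0·1 ≡ 1  ⇒  (a,b)_2 = -1.
v=∞: -133 < 0 and -1 < 0  ⇒  (a,b)_∞ = -1.
v=3: a=3^4·(≡2), b=3^8·(≡2) mod 3; (2|3)=-1, (2|3)=-1; (−1)^{4·8·1}·(-1)^8·(-1)^4 = +1.
v=19: a=19^1·(≡10), b=19^4·(≡15) mod 19; (10|19)=-1, (15|19)=-1; (−1)^{1·4·9}·(-1)^4·(-1)^1 = -1.
v=5: a=5^0·(≡3), b=5^2·(≡4) mod 5; (3|5)=-1, (4|5)=+1; (−1)^{0·2·2}·(-1)^2·(+1)^0 = +1.
(-133, -1 / ℚ) ramifies at {2, 7, 19, ∞}: a division algebra.

[2, 7, 19, inf]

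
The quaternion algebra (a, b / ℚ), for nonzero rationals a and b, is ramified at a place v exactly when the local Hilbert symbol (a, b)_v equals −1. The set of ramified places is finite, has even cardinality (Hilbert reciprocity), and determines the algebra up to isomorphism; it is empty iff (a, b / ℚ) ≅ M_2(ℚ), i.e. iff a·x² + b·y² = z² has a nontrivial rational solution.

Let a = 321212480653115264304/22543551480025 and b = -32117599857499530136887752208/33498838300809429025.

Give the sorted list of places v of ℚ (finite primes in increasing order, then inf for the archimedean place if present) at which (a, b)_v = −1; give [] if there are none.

[2, 7, 31, 47]

(a, b) ≡ (91, -1457) mod (ℚ^×)²; places V = {2, 3, 5, 7, 13, 17, 19, 23, 31, 41, 43, 47, 53, ∞}.
(a,b)_41: α=-2, u≡33; β=-2, v≡11 (mod 41); (33|41)=+1, (11|41)=-1; sign (−1)^0·+1^-2·-1^-2 = +1.
(a,b)_3: α=4, u≡1; β=6, v≡1 (mod 3); (1|3)=+1, (1|3)=+1; sign (−1)^0·+1^6·+1^4 = +1.
(a,b)_5: α=-2, u≡4; β=-2, v≡2 (mod 5); (4|5)=+1, (2|5)=-1; sign (−1)^0·+1^-2·-1^-2 = +1.
(a,b)_23: α=-2, u≡21; β=-4, v≡19 (mod 23); (21|23)=-1, (19|23)=-1; sign (−1)^0·-1^-4·-1^-2 = +1.
(a,b)_7: α=5, u≡6; β=8, v≡3 (mod 7); (6|7)=-1, (3|7)=-1; sign (−1)^0·-1^8·-1^5 = -1.
(a,b)_53: α=-2, u≡10; β=-4, v≡39 (mod 53); (10|53)=+1, (39|53)=-1; sign (−1)^0·+1^-4·-1^-2 = +1.
(a,b)_47: α=2, u≡45; β=3, v≡1 (mod 47); (45|47)=-1, (1|47)=+1; sign (−1)^0·-1^3·+1^2 = -1.
(a,b)_13: α=1, u≡5; β=0, v≡3 (mod 13); (5|13)=-1, (3|13)=+1; sign (−1)^0·-1^0·+1^1 = +1.
(a,b)_43: α=2, u≡29; β=2, v≡8 (mod 43); (29|43)=-1, (8|43)=-1; sign (−1)^0·-1^2·-1^2 = +1.
(a,b)_17: α=2, u≡6; β=4, v≡14 (mod 17); (6|17)=-1, (14|17)=-1; sign (−1)^0·-1^4·-1^2 = +1.
(a,b)_2: α=4, β=4; u≡3, v≡7 (mod 8); ε(u)ε(v)=1·1, αω(v)=4·0, βω(u)=4·1; sum ≡ 1  ⇒  -1.
(a,b)_31: α=2, u≡3; β=3, v≡11 (mod 31); (3|31)=-1, (11|31)=-1; sign (−1)^0·-1^3·-1^2 = -1.
(a,b)_∞: sgn(91)=+, sgn(-1457)=−, so +1.
(a,b)_19: α=-2, u≡12; β=-2, v≡9 (mod 19); (12|19)=-1, (9|19)=+1; sign (−1)^0·-1^-2·+1^-2 = +1.
(91, -1457 / ℚ) ramifies at {2, 7, 31, 47}: a division algebra.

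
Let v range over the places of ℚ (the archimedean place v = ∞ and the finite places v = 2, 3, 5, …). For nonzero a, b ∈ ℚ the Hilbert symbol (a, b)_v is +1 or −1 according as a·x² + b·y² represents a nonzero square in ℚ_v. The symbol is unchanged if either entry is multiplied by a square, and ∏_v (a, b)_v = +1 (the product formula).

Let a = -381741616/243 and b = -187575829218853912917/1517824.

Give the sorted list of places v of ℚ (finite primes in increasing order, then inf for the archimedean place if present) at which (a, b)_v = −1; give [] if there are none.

(a, b) ≡ (-198273, -36613) mod (ℚ^×)²; places V = {2, 3, 7, 11, 19, 29, 41, 43, 47, 53, ∞}.
(a,b)_2: α=4, β=-8; u≡7, v≡3 (mod 8); ε(u)ε(v)=1·1, αω(v)=4·1, βω(u)=-8·0; sum ≡ 1  ⇒  -1.
(a,b)_47: α=0, u≡35; β=1, v≡46 (mod 47); (35|47)=-1, (46|47)=-1; sign (−1)^0·-1^1·-1^0 = -1.
(a,b)_11: α=0, u≡8; β=-2, v≡2 (mod 11); (8|11)=-1, (2|11)=-1; sign (−1)^0·-1^-2·-1^0 = +1.
(a,b)_41: α=0, u≡29; β=1, v≡25 (mod 41); (29|41)=-1, (25|41)=+1; sign (−1)^0·-1^1·+1^0 = -1.
(a,b)_53: α=1, u≡18; β=2, v≡11 (mod 53); (18|53)=-1, (11|53)=+1; sign (−1)^0·-1^2·+1^1 = +1.
(a,b)_43: α=1, u≡27; β=2, v≡35 (mod 43); (27|43)=-1, (35|43)=+1; sign (−1)^0·-1^2·+1^1 = +1.
(a,b)_29: α=1, u≡16; β=2, v≡26 (mod 29); (16|29)=+1, (26|29)=-1; sign (−1)^0·+1^2·-1^1 = -1.
(a,b)_∞: sgn(-198273)=−, sgn(-36613)=−, so -1.
(a,b)_3: α=-5, u≡2; β=2, v≡2 (mod 3); (2|3)=-1, (2|3)=-1; sign (−1)^0·-1^2·-1^-5 = -1.
(a,b)_7: α=0, u≡2; β=-2, v≡4 (mod 7); (2|7)=+1, (4|7)=+1; sign (−1)^0·+1^-2·+1^0 = +1.
(a,b)_19: α=2, u≡17; β=5, v≡17 (mod 19); (17|19)=+1, (17|19)=+1; sign (−1)^0·+1^5·+1^2 = +1.
Ram(-198273, -36613) = {2, 3, 29, 41, 47, ∞}; no ℚ_2-point on the conic.

[2, 3, 29, 41, 47, inf]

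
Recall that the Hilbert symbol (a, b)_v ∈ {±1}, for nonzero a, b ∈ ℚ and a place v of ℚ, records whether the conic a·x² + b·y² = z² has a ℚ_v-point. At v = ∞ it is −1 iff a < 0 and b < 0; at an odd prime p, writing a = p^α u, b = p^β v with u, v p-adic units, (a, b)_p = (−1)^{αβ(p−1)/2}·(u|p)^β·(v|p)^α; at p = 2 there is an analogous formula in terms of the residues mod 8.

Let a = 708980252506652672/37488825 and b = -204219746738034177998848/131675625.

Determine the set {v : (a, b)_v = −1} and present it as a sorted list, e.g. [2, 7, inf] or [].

[2, 17]

(a, b) ≡ (7429, -22) mod (ℚ^×)²; places V = {2, 3, 5, 7, 11, 13, 17, 19, 23, ∞}.
(a,b)_17: α=-1, u≡11; β=-2, v≡5 (mod 17); (11|17)=-1, (5|17)=-1; sign (−1)^0·-1^-2·-1^-1 = -1.
(a,b)_∞: sgn(7429)=+, sgn(-22)=−, so +1.
(a,b)_23: α=1, u≡12; β=2, v≡9 (mod 23); (12|23)=+1, (9|23)=+1; sign (−1)^0·+1^2·+1^1 = +1.
(a,b)_19: α=3, u≡9; β=2, v≡11 (mod 19); (9|19)=+1, (11|19)=+1; sign (−1)^0·+1^2·+1^3 = +1.
(a,b)_11: α=-2, u≡4; β=1, v≡9 (mod 11); (4|11)=+1, (9|11)=+1; sign (−1)^0·+1^1·+1^-2 = +1.
(a,b)_2: α=16, β=23; u≡5, v≡5 (mod 8); ε(u)ε(v)=0·0, αω(v)=16·1, βω(u)=23·1; sum ≡ 1  ⇒  -1.
(a,b)_3: α=-6, u≡1; β=-6, v≡2 (mod 3); (1|3)=+1, (2|3)=-1; sign (−1)^0·+1^-6·-1^-6 = +1.
(a,b)_7: α=4, u≡1; β=4, v≡6 (mod 7); (1|7)=+1, (6|7)=-1; sign (−1)^0·+1^4·-1^4 = +1.
(a,b)_5: α=-2, u≡4; β=-4, v≡2 (mod 5); (4|5)=+1, (2|5)=-1; sign (−1)^0·+1^-4·-1^-2 = +1.
(a,b)_13: α=4, u≡8; β=6, v≡10 (mod 13); (8|13)=-1, (10|13)=+1; sign (−1)^0·-1^6·+1^4 = +1.
Ram(7429, -22) = {2, 17}; no ℚ_2-point on the conic.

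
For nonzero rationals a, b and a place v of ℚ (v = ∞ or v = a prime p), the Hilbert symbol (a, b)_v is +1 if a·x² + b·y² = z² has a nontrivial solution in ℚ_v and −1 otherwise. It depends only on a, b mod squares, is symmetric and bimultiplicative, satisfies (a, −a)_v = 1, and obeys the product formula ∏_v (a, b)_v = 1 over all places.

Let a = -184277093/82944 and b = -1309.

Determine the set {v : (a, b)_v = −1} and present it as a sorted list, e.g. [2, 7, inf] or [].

Mod squares: a ≡ -77, b ≡ -1309. Check v ∈ {∞, 2, 3, 7, 11, 13, 17}.
v=13: a=13^2·(≡1), b=13^0·(≡4) mod 13; (1|13)=+1, (4|13)=+1; (−1)^{2·0·6}·(+1)^0·(+1)^2 = +1.
v=7: a=7^3·(≡6), b=7^1·(≡2) mod 7; (6|7)=-1, (2|7)=+1; (−1)^{3·1·3}·(-1)^1·(+1)^3 = +1.
v=11: a=11^1·(≡5), b=11^1·(≡2) mod 11; (5|11)=+1, (2|11)=-1; (−1)^{1·1·5}·(+1)^1·(-1)^1 = +1.
v=∞: -77 < 0 and -1309 < 0  ⇒  (a,b)_∞ = -1.
v=3: a=3^-4·(≡1), b=3^0·(≡2) mod 3; (1|3)=+1, (2|3)=-1; (−1)^{-4·0·1}·(+1)^0·(-1)^-4 = +1.
v=2: v_2(a)=-10, v_2(b)=0; units ≡ 3, 3 (mod 8); ε·ε+αω+βω = 1·1+-10·1+0·1 ≡ 1  ⇒  (a,b)_2 = -1.
v=17: a=17^2·(≡16), b=17^1·(≡8) mod 17; (16|17)=+1, (8|17)=+1; (−1)^{2·1·8}·(+1)^1·(+1)^2 = +1.
(-77, -1309 / ℚ) ramifies at {2, ∞}: a division algebra.

[2, inf]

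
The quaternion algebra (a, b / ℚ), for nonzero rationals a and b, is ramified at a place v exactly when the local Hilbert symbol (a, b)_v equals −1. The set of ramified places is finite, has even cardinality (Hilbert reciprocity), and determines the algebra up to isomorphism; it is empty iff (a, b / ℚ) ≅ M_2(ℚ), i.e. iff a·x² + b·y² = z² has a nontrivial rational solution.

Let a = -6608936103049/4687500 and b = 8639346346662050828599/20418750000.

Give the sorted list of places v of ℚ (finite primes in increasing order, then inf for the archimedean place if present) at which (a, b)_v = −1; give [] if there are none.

Mod squares: a ≡ -175827, b ≡ 4773. Check v ∈ {∞, 2, 3, 5, 7, 11, 23, 29, 37, 41, 43, 47}.
v=∞: -175827 < 0 and 4773 > 0  ⇒  (a,b)_∞ = +1.
v=37: a=37^2·(≡36), b=37^3·(≡20) mod 37; (36|37)=+1, (20|37)=-1; (−1)^{2·3·18}·(+1)^3·(-1)^2 = +1.
v=47: a=47^1·(≡5), b=47^2·(≡30) mod 47; (5|47)=-1, (30|47)=-1; (−1)^{1·2·23}·(-1)^2·(-1)^1 = -1.
v=29: a=29^1·(≡18), b=29^2·(≡14) mod 29; (18|29)=-1, (14|29)=-1; (−1)^{1·2·14}·(-1)^2·(-1)^1 = -1.
v=2: v_2(a)=-2, v_2(b)=-4; units ≡ 5, 5 (mod 8); ε·ε+αω+βω = 0·0+-2·1+-4·1 ≡ 0  ⇒  (a,b)_2 = +1.
v=3: a=3^-1·(≡2), b=3^-3·(≡1) mod 3; (2|3)=-1, (1|3)=+1; (−1)^{-1·-3·1}·(-1)^-3·(+1)^-1 = +1.
v=43: a=43^1·(≡29), b=43^1·(≡16) mod 43; (29|43)=-1, (16|43)=+1; (−1)^{1·1·21}·(-1)^1·(+1)^1 = +1.
v=23: a=23^0·(≡1), b=23^2·(≡18) mod 23; (1|23)=+1, (18|23)=+1; (−1)^{0·2·11}·(+1)^2·(+1)^0 = +1.
v=5: a=5^-8·(≡3), b=5^-8·(≡2) mod 5; (3|5)=-1, (2|5)=-1; (−1)^{-8·-8·2}·(-1)^-8·(-1)^-8 = +1.
v=7: a=7^2·(≡6), b=7^4·(≡6) mod 7; (6|7)=-1, (6|7)=-1; (−1)^{2·4·3}·(-1)^4·(-1)^2 = +1.
v=41: a=41^2·(≡17), b=41^2·(≡38) mod 41; (17|41)=-1, (38|41)=-1; (−1)^{2·2·20}·(-1)^2·(-1)^2 = +1.
v=11: a=11^0·(≡7), b=11^-2·(≡10) mod 11; (7|11)=-1, (10|11)=-1; (−1)^{0·-2·5}·(-1)^-2·(-1)^0 = +1.
(-175827, 4773 / ℚ) ramifies at {29, 47}: a division algebra.

[29, 47]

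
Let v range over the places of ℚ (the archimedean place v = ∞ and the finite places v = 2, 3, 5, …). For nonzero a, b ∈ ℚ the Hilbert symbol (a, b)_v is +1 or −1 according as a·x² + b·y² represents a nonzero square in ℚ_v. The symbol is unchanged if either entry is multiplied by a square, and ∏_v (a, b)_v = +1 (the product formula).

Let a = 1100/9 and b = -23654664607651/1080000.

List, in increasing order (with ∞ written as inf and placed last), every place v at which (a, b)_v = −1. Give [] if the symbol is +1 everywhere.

Mod squares: a ≡ 11, b ≡ -110577. Check v ∈ {∞, 2, 3, 5, 7, 11, 29, 31, 41, 47}.
v=31: a=31^0·(≡12), b=31^1·(≡13) mod 31; (12|31)=-1, (13|31)=-1; (−1)^{0·1·15}·(-1)^1·(-1)^0 = -1.
v=3: a=3^-2·(≡2), b=3^-3·(≡2) mod 3; (2|3)=-1, (2|3)=-1; (−1)^{-2·-3·1}·(-1)^-3·(-1)^-2 = -1.
v=2: v_2(a)=2, v_2(b)=-6; units ≡ 3, 7 (mod 8); ε·ε+αω+βω = 1·1+2·0+-6·1 ≡ 1  ⇒  (a,b)_2 = -1.
v=47: a=47^0·(≡23), b=47^2·(≡1) mod 47; (23|47)=-1, (1|47)=+1; (−1)^{0·2·23}·(-1)^2·(+1)^0 = +1.
v=5: a=5^2·(≡1), b=5^-4·(≡3) mod 5; (1|5)=+1, (3|5)=-1; (−1)^{2·-4·2}·(+1)^-4·(-1)^2 = +1.
v=11: a=11^1·(≡5), b=11^2·(≡6) mod 11; (5|11)=+1, (6|11)=-1; (−1)^{1·2·5}·(+1)^2·(-1)^1 = -1.
v=7: a=7^0·(≡4), b=7^4·(≡2) mod 7; (4|7)=+1, (2|7)=+1; (−1)^{0·4·3}·(+1)^4·(+1)^0 = +1.
v=29: a=29^0·(≡3), b=29^1·(≡3) mod 29; (3|29)=-1, (3|29)=-1; (−1)^{0·1·14}·(-1)^1·(-1)^0 = -1.
v=41: a=41^0·(≡22), b=41^1·(≡32) mod 41; (22|41)=-1, (32|41)=+1; (−1)^{0·1·20}·(-1)^1·(+1)^0 = -1.
v=∞: 11 > 0 and -110577 < 0  ⇒  (a,b)_∞ = +1.
Ram(11, -110577) = {2, 3, 11, 29, 31, 41}; no ℚ_2-point on the conic.

[2, 3, 11, 29, 31, 41]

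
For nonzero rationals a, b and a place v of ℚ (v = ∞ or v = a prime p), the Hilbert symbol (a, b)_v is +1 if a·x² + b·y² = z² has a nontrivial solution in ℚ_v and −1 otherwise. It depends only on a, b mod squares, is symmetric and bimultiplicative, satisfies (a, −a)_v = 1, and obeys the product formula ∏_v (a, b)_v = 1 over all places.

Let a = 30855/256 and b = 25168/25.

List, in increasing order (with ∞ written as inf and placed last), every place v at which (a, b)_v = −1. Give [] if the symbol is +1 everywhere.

(a, b) ≡ (255, 13) mod (ℚ^×)²; places V = {2, 3, 5, 11, 13, 17, ∞}.
(a,b)_2: α=-8, β=4; u≡7, v≡5 (mod 8); ε(u)ε(v)=1·0, αω(v)=-8·1, βω(u)=4·0; sum ≡ 0  ⇒  +1.
(a,b)_∞: sgn(255)=+, sgn(13)=+, so +1.
(a,b)_5: α=1, u≡1; β=-2, v≡3 (mod 5); (1|5)=+1, (3|5)=-1; sign (−1)^0·+1^-2·-1^1 = -1.
(a,b)_11: α=2, u≡8; β=2, v≡7 (mod 11); (8|11)=-1, (7|11)=-1; sign (−1)^0·-1^2·-1^2 = +1.
(a,b)_17: α=1, u≡13; β=0, v≡1 (mod 17); (13|17)=+1, (1|17)=+1; sign (−1)^0·+1^0·+1^1 = +1.
(a,b)_13: α=0, u≡5; β=1, v≡1 (mod 13); (5|13)=-1, (1|13)=+1; sign (−1)^0·-1^1·+1^0 = -1.
(a,b)_3: α=1, u≡1; β=0, v≡1 (mod 3); (1|3)=+1, (1|3)=+1; sign (−1)^0·+1^0·+1^1 = +1.
Ram(255, 13) = {5, 13}; no ℚ_5-point on the conic.

[5, 13]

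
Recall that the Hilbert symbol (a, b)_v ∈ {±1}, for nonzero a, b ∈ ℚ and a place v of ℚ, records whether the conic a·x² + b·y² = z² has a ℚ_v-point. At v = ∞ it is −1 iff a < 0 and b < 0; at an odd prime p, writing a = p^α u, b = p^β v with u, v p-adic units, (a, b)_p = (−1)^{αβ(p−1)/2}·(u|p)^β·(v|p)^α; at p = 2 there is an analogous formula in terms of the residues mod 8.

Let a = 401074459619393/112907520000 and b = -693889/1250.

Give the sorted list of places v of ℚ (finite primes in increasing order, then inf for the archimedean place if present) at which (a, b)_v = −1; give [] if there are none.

Mod squares: a ≡ 34, b ≡ -2. Check v ∈ {∞, 2, 3, 5, 7, 11, 17}.
v=5: a=5^-4·(≡4), b=5^-4·(≡3) mod 5; (4|5)=+1, (3|5)=-1; (−1)^{-4·-4·2}·(+1)^-4·(-1)^-4 = +1.
v=∞: 34 > 0 and -2 < 0  ⇒  (a,b)_∞ = +1.
v=17: a=17^5·(≡4), b=17^2·(≡9) mod 17; (4|17)=+1, (9|17)=+1; (−1)^{5·2·8}·(+1)^2·(+1)^5 = +1.
v=7: a=7^10·(≡6), b=7^4·(≡3) mod 7; (6|7)=-1, (3|7)=-1; (−1)^{10·4·3}·(-1)^4·(-1)^10 = +1.
v=3: a=3^-6·(≡1), b=3^0·(≡1) mod 3; (1|3)=+1, (1|3)=+1; (−1)^{-6·0·1}·(+1)^0·(+1)^-6 = +1.
v=11: a=11^-2·(≡1), b=11^0·(≡5) mod 11; (1|11)=+1, (5|11)=+1; (−1)^{-2·0·5}·(+1)^0·(+1)^-2 = +1.
v=2: v_2(a)=-11, v_2(b)=-1; units ≡ 1, 7 (mod 8); ε·ε+αω+βω = 0·1+-11·0+-1·0 ≡ 0  ⇒  (a,b)_2 = +1.
Every local symbol is +1, so the conic 34·x² + -2·y² = z² has ℚ_v-points for all v and hence a ℚ-point; (a, b / ℚ) ≅ M_2(ℚ).

[]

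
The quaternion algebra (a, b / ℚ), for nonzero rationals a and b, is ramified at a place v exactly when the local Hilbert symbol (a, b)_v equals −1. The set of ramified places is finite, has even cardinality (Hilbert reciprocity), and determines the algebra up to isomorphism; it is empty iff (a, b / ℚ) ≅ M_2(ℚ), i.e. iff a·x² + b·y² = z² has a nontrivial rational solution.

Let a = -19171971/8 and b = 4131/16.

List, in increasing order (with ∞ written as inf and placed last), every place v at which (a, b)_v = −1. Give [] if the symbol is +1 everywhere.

[2, 17]

(a, b) ≡ (-182, 51) mod (ℚ^×)²; places V = {2, 3, 7, 13, 17, ∞}.
(a,b)_∞: sgn(-182)=−, sgn(51)=+, so +1.
(a,b)_2: α=-3, β=-4; u≡5, v≡3 (mod 8); ε(u)ε(v)=0·1, αω(v)=-3·1, βω(u)=-4·1; sum ≡ 1  ⇒  -1.
(a,b)_7: α=1, u≡2; β=0, v≡4 (mod 7); (2|7)=+1, (4|7)=+1; sign (−1)^0·+1^0·+1^1 = +1.
(a,b)_17: α=2, u≡10; β=1, v≡12 (mod 17); (10|17)=-1, (12|17)=-1; sign (−1)^0·-1^1·-1^2 = -1.
(a,b)_3: α=6, u≡1; β=5, v≡2 (mod 3); (1|3)=+1, (2|3)=-1; sign (−1)^0·+1^5·-1^6 = +1.
(a,b)_13: α=1, u≡12; β=0, v≡12 (mod 13); (12|13)=+1, (12|13)=+1; sign (−1)^0·+1^0·+1^1 = +1.
|Ram(-182, 51)| = 2, even; anisotropic at {2, 17}.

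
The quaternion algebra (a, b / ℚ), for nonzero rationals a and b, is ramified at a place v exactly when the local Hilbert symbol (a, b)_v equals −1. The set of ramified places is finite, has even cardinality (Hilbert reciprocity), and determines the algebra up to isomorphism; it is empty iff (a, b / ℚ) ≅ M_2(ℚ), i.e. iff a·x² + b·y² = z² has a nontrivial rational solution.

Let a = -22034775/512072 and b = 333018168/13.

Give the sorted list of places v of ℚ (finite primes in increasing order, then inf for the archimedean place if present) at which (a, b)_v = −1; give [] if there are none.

[2, 7, 13, 19]

(a, b) ≡ (-798, 10374) mod (ℚ^×)²; places V = {2, 3, 5, 7, 11, 13, 17, 19, 23, 47, ∞}.
(a,b)_13: α=0, u≡2; β=-1, v≡2 (mod 13); (2|13)=-1, (2|13)=-1; sign (−1)^0·-1^-1·-1^0 = -1.
(a,b)_17: α=0, u≡2; β=2, v≡4 (mod 17); (2|17)=+1, (4|17)=+1; sign (−1)^0·+1^2·+1^0 = +1.
(a,b)_11: α=-2, u≡5; β=0, v≡5 (mod 11); (5|11)=+1, (5|11)=+1; sign (−1)^0·+1^0·+1^-2 = +1.
(a,b)_7: α=1, u≡5; β=1, v≡6 (mod 7); (5|7)=-1, (6|7)=-1; sign (−1)^1·-1^1·-1^1 = -1.
(a,b)_47: α=2, u≡32; β=0, v≡7 (mod 47); (32|47)=+1, (7|47)=+1; sign (−1)^0·+1^0·+1^2 = +1.
(a,b)_5: α=2, u≡2; β=0, v≡1 (mod 5); (2|5)=-1, (1|5)=+1; sign (−1)^0·-1^0·+1^2 = +1.
(a,b)_19: α=1, u≡18; β=3, v≡2 (mod 19); (18|19)=-1, (2|19)=-1; sign (−1)^1·-1^3·-1^1 = -1.
(a,b)_3: α=1, u≡1; β=1, v≡2 (mod 3); (1|3)=+1, (2|3)=-1; sign (−1)^1·+1^1·-1^1 = +1.
(a,b)_2: α=-3, β=3; u≡1, v≡3 (mod 8); ε(u)ε(v)=0·1, αω(v)=-3·1, βω(u)=3·0; sum ≡ 1  ⇒  -1.
(a,b)_23: α=-2, u≡15; β=0, v≡12 (mod 23); (15|23)=-1, (12|23)=+1; sign (−1)^0·-1^0·+1^-2 = +1.
(a,b)_∞: sgn(-798)=−, sgn(10374)=+, so +1.
|Ram(-798, 10374)| = 4, even; anisotropic at {2, 7, 13, 19}.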